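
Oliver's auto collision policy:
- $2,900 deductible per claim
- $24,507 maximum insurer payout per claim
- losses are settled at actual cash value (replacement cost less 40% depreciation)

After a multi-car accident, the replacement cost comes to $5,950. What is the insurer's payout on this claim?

At 40% depreciation, ACV = $5,950 − $2,380 = $3,570.
Subtract the deductible: $3,570 − $2,900 = $670.
$670 ≤ $24,507, so the limit doesn't bind; insurer pays $670.

$670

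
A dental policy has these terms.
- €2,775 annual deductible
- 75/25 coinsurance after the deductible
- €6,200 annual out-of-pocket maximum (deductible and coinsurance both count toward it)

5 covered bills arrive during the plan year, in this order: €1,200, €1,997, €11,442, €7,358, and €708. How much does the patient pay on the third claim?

Bill 1, €1,200: fully absorbed by the deductible. Patient owes €1,200 (running OOP €1,200).
Bill 2, €1,997: €1,575 finishes the deductible; €422 goes to coinsurance; coinsurance €422 × 25% = €105.50. Patient pays €1,680.50; OOP now €2,880.50.
Bill 3, €11,442: 25% coinsurance on €11,442 = €2,860.50. Cost to patient: €2,860.50. OOP to date €5,741.

€2,860.50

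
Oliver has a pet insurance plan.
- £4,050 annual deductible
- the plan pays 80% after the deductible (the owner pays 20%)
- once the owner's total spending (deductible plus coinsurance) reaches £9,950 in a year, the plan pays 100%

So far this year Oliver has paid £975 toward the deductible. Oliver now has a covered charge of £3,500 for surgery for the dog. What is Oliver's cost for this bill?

£3,160

£975 of the £4,050 deductible is already met, leaving £3,075.
That leaves £3,500 − £3,075 = £425 for coinsurance.
20% of £425 = £85 falls to the owner.
Owner responsibility before any cap: £3,075 + £85 = £3,160.
Cumulative spending £975 + £3,160 = £4,135 stays under the £9,950 maximum.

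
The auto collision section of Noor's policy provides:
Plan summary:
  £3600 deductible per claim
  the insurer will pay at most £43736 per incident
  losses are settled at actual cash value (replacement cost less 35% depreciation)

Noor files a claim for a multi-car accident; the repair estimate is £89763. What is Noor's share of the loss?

£46027

Actual cash value after 35% depreciation: £89763 × 65% = £58345.95.
After the deductible, £58345.95 − £3600 = £54745.95 remains.
Since £54745.95 > £43736, the payout is capped at £43736.
The driver bears the rest of the original loss: £89763 − £43736 = £46027.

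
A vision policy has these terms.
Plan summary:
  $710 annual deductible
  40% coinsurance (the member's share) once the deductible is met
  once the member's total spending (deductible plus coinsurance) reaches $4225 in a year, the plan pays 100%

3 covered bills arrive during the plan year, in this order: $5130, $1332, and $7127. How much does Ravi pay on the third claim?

Claim 1 ($5130): $710 finishes the deductible; $4420 goes to coinsurance; 40% of $4420 = $1768. Cost to member: $2478. OOP to date $2478.
Claim 2 ($1332): 40% coinsurance on $1332 = $532.80. Member owes $532.80 (running OOP $3010.80).
Claim 3 ($7127): deductible met; 40% of $7127 = $2850.80. That would push OOP to $5861.60, over the $4225 cap, so member pays $4225 − $3010.80 = $1214.20.

$1214.20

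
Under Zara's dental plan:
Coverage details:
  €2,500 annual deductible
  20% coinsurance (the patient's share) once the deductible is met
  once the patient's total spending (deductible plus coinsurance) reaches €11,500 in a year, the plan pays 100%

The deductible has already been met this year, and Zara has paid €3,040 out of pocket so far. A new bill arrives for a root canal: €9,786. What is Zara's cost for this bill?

With the deductible met, the entire €9,786 is subject to coinsurance.
20% of €9,786 = €1,957.20 falls to the patient.
Cumulative spending €3,040 + €1,957.20 = €4,997.20 stays under the €11,500 maximum.

€1,957.20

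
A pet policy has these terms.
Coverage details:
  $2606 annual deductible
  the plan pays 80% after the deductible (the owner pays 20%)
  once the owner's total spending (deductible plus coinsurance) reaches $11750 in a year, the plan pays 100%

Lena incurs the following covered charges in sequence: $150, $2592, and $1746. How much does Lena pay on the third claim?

$349.20

Claim 1 ($150): entire amount goes to the deductible. Owner owes $150 (running OOP $150).
Claim 2 ($2592): $2456 finishes the deductible; $136 goes to coinsurance; coinsurance $136 × 20% = $27.20. Owner pays $2483.20; OOP now $2633.20.
Claim 3 ($1746): deductible met; 20% of $1746 = $349.20. Cost to owner: $349.20. OOP to date $2982.40.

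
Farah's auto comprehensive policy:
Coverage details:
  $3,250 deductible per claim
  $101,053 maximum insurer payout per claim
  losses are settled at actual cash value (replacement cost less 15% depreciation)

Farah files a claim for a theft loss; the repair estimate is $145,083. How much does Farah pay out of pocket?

Depreciate 15%: the covered value is $145,083 × 0.85 = $123,320.55.
Subtract the deductible: $123,320.55 − $3,250 = $120,070.55.
$120,070.55 exceeds the $101,053 limit, so the insurer pays the limit: $101,053.
The policyholder bears the rest of the original loss: $145,083 − $101,053 = $44,030.

$44,030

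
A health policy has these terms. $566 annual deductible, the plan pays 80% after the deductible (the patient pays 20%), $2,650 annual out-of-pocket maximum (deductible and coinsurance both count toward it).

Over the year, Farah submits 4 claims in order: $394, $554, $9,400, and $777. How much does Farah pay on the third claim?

Claim 1 ($394): fully absorbed by the deductible. Patient pays $394; OOP now $394.
Claim 2 ($554): $172 to deductible, leaving $382; coinsurance $382 × 20% = $76.40. Patient pays $248.40; OOP now $642.40.
Claim 3 ($9,400): deductible already satisfied, so patient's share is 20% × $9,400 = $1,880. Patient pays $1,880; OOP now $2,522.40.

$1,880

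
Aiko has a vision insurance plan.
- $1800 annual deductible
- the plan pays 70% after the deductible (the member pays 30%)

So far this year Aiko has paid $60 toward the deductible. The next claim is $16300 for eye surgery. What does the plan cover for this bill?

$60 of the $1800 deductible is already met, leaving $1740.
After the $1740 deductible portion, $16300 − $1740 = $14560 is subject to coinsurance.
Member's 30% share of $14560 is $4368.
Member responsibility: $1740 + $4368 = $6108.
Insurer pays the balance: $16300 − $6108 = $10192.

$10192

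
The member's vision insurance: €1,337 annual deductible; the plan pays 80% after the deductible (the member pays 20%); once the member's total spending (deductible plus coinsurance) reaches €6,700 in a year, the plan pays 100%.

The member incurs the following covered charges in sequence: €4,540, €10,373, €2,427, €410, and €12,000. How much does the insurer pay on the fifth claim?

€9,919.60

Claim 1 (€4,540): €1,337 to deductible, leaving €3,203; coinsurance €3,203 × 20% = €640.60. Member owes €1,977.60 (running OOP €1,977.60). Plan pays €4,540 − €1,977.60 = €2,562.40.
Claim 2 (€10,373): deductible met; 20% of €10,373 = €2,074.60. Cost to member: €2,074.60. OOP to date €4,052.20. Insurer: €10,373 − €2,074.60 = €8,298.40.
Claim 3 (€2,427): 20% coinsurance on €2,427 = €485.40. Cost to member: €485.40. OOP to date €4,537.60. Plan pays €2,427 − €485.40 = €1,941.60.
Claim 4 (€410): deductible met; 20% of €410 = €82. Member pays €82; OOP now €4,619.60. Insurer: €410 − €82 = €328.
Claim 5 (€12,000): deductible already satisfied, so member's share is 20% × €12,000 = €2,400. OOP would hit €7,019.60 > €6,700, so the cap limits the member to €6,700 − €4,619.60 = €2,080.40. Insurer: €12,000 − €2,080.40 = €9,919.60.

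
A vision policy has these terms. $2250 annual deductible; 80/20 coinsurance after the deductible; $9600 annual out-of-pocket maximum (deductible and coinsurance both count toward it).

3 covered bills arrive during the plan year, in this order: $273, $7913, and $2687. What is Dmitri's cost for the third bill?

Claim 1 — $273: entire amount goes to the deductible. Cost to member: $273. OOP to date $273.
Claim 2 — $7913: $1977 finishes the deductible; $5936 goes to coinsurance; 20% of $5936 = $1187.20. Cost to member: $3164.20. OOP to date $3437.20.
Claim 3 — $2687: deductible met; 20% of $2687 = $537.40. Member owes $537.40 (running OOP $3974.60).

$537.40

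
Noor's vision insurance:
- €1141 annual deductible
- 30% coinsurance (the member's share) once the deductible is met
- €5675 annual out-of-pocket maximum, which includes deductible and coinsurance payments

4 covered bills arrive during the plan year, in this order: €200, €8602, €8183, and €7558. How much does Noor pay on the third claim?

Claim 1 — €200: all of it applies to the deductible. Member pays €200; OOP now €200.
Claim 2 — €8602: deductible takes €941, €7661 remains; member's 30% is €2298.30. Member owes €3239.30 (running OOP €3439.30).
Claim 3 — €8183: deductible already satisfied, so member's share is 30% × €8183 = €2454.90. Adding that to €3439.30 gives €5894.20, past the €5675 cap; member pays only €5675 − €3439.30 = €2235.70.

€2235.70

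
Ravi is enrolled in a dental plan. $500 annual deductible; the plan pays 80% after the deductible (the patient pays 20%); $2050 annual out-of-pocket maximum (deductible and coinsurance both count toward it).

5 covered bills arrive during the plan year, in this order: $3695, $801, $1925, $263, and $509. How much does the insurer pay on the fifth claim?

Bill 1, $3695: $500 to deductible, leaving $3195; patient's 20% is $639. Patient owes $1139 (running OOP $1139). Plan pays $3695 − $1139 = $2556.
Bill 2, $801: 20% coinsurance on $801 = $160.20. Patient pays $160.20; OOP now $1299.20. Plan pays $801 − $160.20 = $640.80.
Bill 3, $1925: deductible already satisfied, so patient's share is 20% × $1925 = $385. Cost to patient: $385. OOP to date $1684.20. Plan pays $1925 − $385 = $1540.
Bill 4, $263: deductible already satisfied, so patient's share is 20% × $263 = $52.60. Patient owes $52.60 (running OOP $1736.80). Insurer: $263 − $52.60 = $210.40.
Bill 5, $509: deductible met; 20% of $509 = $101.80. Cost to patient: $101.80. OOP to date $1838.60. Plan pays $509 − $101.80 = $407.20.

$407.20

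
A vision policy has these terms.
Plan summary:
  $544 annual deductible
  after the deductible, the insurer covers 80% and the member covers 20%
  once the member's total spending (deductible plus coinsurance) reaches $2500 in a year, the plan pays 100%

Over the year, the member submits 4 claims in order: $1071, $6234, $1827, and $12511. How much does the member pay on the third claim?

$365.40

#1 ($1071): deductible takes $544, $527 remains; 20% of $527 = $105.40. Member pays $649.40; OOP now $649.40.
#2 ($6234): deductible already satisfied, so member's share is 20% × $6234 = $1246.80. Member pays $1246.80; OOP now $1896.20.
#3 ($1827): deductible already satisfied, so member's share is 20% × $1827 = $365.40. Member owes $365.40 (running OOP $2261.60).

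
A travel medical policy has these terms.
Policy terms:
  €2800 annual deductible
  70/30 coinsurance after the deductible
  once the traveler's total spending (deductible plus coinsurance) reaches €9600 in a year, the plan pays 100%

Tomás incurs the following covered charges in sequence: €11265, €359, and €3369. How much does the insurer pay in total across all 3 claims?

€8535.10

Claim 1 — €11265: €2800 to deductible, leaving €8465; 30% of €8465 = €2539.50. Cost to traveler: €5339.50. OOP to date €5339.50. Insurer: €11265 − €5339.50 = €5925.50.
Claim 2 — €359: deductible met; 30% of €359 = €107.70. Traveler owes €107.70 (running OOP €5447.20). Plan pays €359 − €107.70 = €251.30.
Claim 3 — €3369: deductible met; 30% of €3369 = €1010.70. Cost to traveler: €1010.70. OOP to date €6457.90. Insurer: €3369 − €1010.70 = €2358.30.
Insurer total: €5925.50 + €251.30 + €2358.30 = €8535.10.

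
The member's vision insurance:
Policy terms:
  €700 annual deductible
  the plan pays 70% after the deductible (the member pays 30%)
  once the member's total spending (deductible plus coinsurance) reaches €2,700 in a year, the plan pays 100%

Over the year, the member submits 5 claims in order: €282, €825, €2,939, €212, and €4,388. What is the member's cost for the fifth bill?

€932.60

Claim 1 — €282: fully absorbed by the deductible. Member owes €282 (running OOP €282).
Claim 2 — €825: €418 finishes the deductible; €407 goes to coinsurance; member's 30% is €122.10. Member owes €540.10 (running OOP €822.10).
Claim 3 — €2,939: deductible met; 30% of €2,939 = €881.70. Member owes €881.70 (running OOP €1,703.80).
Claim 4 — €212: 30% coinsurance on €212 = €63.60. Cost to member: €63.60. OOP to date €1,767.40.
Claim 5 — €4,388: 30% coinsurance on €4,388 = €1,316.40. That would push OOP to €3,083.80, over the €2,700 cap, so member pays €2,700 − €1,767.40 = €932.60.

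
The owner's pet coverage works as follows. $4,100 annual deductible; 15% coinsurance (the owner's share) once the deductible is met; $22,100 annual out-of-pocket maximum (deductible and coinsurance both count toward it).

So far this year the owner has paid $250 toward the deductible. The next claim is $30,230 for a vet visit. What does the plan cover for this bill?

$22,423

$250 of the $4,100 deductible is already met, leaving $3,850.
The remaining $26,380 (= $30,230 − $3,850) moves to coinsurance.
Coinsurance: $26,380 × 15% = $3,957.
Owner responsibility before any cap: $3,850 + $3,957 = $7,807.
Year-to-date out-of-pocket becomes $250 + $7,807 = $8,057, still under the $22,100 maximum, so no cap applies.
The plan picks up $30,230 − $7,807 = $22,423.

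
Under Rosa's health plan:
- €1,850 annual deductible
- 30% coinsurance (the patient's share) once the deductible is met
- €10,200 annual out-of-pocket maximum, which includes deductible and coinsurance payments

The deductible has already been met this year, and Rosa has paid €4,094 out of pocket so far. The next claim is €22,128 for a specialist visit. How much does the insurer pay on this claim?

€16,022

The deductible is already satisfied, so the full bill goes to coinsurance.
Coinsurance: €22,128 × 30% = €6,638.40.
That would bring total out-of-pocket to €10,732.40, past the €10,200 cap. The patient is capped at €10,200 − €4,094 = €6,106 on this claim.
The insurer covers the remainder: €22,128 − €6,106 = €16,022.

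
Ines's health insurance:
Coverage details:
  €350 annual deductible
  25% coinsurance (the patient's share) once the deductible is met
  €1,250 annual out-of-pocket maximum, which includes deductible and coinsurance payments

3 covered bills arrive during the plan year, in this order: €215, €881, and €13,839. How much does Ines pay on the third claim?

Claim 1 — €215: entire amount goes to the deductible. Patient pays €215; OOP now €215.
Claim 2 — €881: €135 finishes the deductible; €746 goes to coinsurance; coinsurance €746 × 25% = €186.50. Patient pays €321.50; OOP now €536.50.
Claim 3 — €13,839: deductible met; 25% of €13,839 = €3,459.75. Adding that to €536.50 gives €3,996.25, past the €1,250 cap; patient pays only €1,250 − €536.50 = €713.50.

€713.50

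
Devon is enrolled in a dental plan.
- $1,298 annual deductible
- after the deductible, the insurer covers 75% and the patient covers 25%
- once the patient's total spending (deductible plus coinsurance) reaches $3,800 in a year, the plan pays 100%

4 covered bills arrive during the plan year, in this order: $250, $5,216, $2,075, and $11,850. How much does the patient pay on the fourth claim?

Claim 1 — $250: fully absorbed by the deductible. Patient owes $250 (running OOP $250).
Claim 2 — $5,216: $1,048 to deductible, leaving $4,168; patient's 25% is $1,042. Patient pays $2,090; OOP now $2,340.
Claim 3 — $2,075: 25% coinsurance on $2,075 = $518.75. Patient pays $518.75; OOP now $2,858.75.
Claim 4 — $11,850: deductible met; 25% of $11,850 = $2,962.50. Adding that to $2,858.75 gives $5,821.25, past the $3,800 cap; patient pays only $3,800 − $2,858.75 = $941.25.

$941.25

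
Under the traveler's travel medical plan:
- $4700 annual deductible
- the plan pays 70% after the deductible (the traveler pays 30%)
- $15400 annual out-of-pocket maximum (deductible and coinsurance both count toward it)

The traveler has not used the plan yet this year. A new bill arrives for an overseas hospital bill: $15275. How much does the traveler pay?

Nothing has been paid toward the $4700 deductible, so the first $4700 of this charge is applied there.
That leaves $15275 − $4700 = $10575 for coinsurance.
30% of $10575 = $3172.50 falls to the traveler.
That puts the traveler's cost at $4700 + $3172.50 = $7872.50 before any cap.
Total out-of-pocket so far would be $0 + $7872.50 = $7872.50, below the $15400 cap — no reduction.

$7872.50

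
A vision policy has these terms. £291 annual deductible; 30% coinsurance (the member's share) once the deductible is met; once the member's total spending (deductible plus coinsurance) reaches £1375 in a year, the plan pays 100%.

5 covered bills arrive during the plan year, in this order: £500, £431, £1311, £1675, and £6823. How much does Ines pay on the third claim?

£393.30

Bill 1, £500: £291 finishes the deductible; £209 goes to coinsurance; 30% of £209 = £62.70. Member pays £353.70; OOP now £353.70.
Bill 2, £431: deductible met; 30% of £431 = £129.30. Member owes £129.30 (running OOP £483).
Bill 3, £1311: 30% coinsurance on £1311 = £393.30. Member owes £393.30 (running OOP £876.30).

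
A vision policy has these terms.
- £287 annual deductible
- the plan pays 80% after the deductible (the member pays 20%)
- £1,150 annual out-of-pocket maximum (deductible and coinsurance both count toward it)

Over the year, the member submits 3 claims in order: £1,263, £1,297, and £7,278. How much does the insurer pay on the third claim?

#1 (£1,263): £287 finishes the deductible; £976 goes to coinsurance; coinsurance £976 × 20% = £195.20. Member pays £482.20; OOP now £482.20. Plan pays £1,263 − £482.20 = £780.80.
#2 (£1,297): deductible already satisfied, so member's share is 20% × £1,297 = £259.40. Member owes £259.40 (running OOP £741.60). Insurer: £1,297 − £259.40 = £1,037.60.
#3 (£7,278): deductible already satisfied, so member's share is 20% × £7,278 = £1,455.60. Adding that to £741.60 gives £2,197.20, past the £1,150 cap; member pays only £1,150 − £741.60 = £408.40. Insurer: £7,278 − £408.40 = £6,869.60.

£6,869.60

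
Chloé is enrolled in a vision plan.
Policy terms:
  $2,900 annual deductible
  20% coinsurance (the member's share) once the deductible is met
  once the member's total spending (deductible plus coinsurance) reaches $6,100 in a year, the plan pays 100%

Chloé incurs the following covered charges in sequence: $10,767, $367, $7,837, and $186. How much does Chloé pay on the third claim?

#1 ($10,767): $2,900 to deductible, leaving $7,867; member's 20% is $1,573.40. Member owes $4,473.40 (running OOP $4,473.40).
#2 ($367): deductible already satisfied, so member's share is 20% × $367 = $73.40. Member pays $73.40; OOP now $4,546.80.
#3 ($7,837): deductible met; 20% of $7,837 = $1,567.40. That would push OOP to $6,114.20, over the $6,100 cap, so member pays $6,100 − $4,546.80 = $1,553.20.

$1,553.20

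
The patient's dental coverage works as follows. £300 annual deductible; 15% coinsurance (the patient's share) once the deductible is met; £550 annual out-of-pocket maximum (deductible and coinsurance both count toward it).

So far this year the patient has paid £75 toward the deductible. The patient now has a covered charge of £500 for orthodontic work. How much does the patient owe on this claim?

£266.25

Deductible still to meet: £300 − £75 = £225.
After the £225 deductible portion, £500 − £225 = £275 is subject to coinsurance.
Coinsurance: £275 × 15% = £41.25.
That puts the patient's cost at £225 + £41.25 = £266.25 before any cap.
Total out-of-pocket so far would be £75 + £266.25 = £341.25, below the £550 cap — no reduction.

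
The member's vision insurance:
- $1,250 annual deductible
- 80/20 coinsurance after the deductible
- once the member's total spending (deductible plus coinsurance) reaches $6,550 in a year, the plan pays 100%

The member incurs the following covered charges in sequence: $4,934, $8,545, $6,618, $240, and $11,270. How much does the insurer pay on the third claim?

$5,294.40

Bill 1, $4,934: $1,250 to deductible, leaving $3,684; 20% of $3,684 = $736.80. Member owes $1,986.80 (running OOP $1,986.80). Insurer: $4,934 − $1,986.80 = $2,947.20.
Bill 2, $8,545: 20% coinsurance on $8,545 = $1,709. Cost to member: $1,709. OOP to date $3,695.80. Insurer: $8,545 − $1,709 = $6,836.
Bill 3, $6,618: deductible already satisfied, so member's share is 20% × $6,618 = $1,323.60. Member owes $1,323.60 (running OOP $5,019.40). Insurer: $6,618 − $1,323.60 = $5,294.40.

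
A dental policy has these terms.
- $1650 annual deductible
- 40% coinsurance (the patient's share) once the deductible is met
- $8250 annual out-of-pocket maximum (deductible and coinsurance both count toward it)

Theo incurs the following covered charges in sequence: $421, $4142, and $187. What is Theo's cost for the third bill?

Claim 1 — $421: fully absorbed by the deductible. Patient pays $421; OOP now $421.
Claim 2 — $4142: deductible takes $1229, $2913 remains; 40% of $2913 = $1165.20. Patient owes $2394.20 (running OOP $2815.20).
Claim 3 — $187: deductible already satisfied, so patient's share is 40% × $187 = $74.80. Patient pays $74.80; OOP now $2890.

$74.80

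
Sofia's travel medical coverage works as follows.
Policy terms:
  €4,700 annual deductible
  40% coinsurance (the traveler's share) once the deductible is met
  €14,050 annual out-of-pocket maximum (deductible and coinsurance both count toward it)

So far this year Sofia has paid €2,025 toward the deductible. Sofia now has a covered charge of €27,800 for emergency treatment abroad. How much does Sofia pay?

€2,025 of the €4,700 deductible is already met, leaving €2,675.
The remaining €25,125 (= €27,800 − €2,675) moves to coinsurance.
Coinsurance: €25,125 × 40% = €10,050.
That puts the traveler's cost at €2,675 + €10,050 = €12,725 before any cap.
Year-to-date out-of-pocket would reach €2,025 + €12,725 = €14,750, above the €14,050 maximum, so the traveler pays only €14,050 − €2,025 = €12,025.

€12,025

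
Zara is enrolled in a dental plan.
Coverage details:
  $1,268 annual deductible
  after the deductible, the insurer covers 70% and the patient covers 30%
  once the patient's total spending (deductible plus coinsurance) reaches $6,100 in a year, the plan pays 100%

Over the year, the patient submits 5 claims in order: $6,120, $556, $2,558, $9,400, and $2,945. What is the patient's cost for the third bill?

#1 ($6,120): $1,268 finishes the deductible; $4,852 goes to coinsurance; coinsurance $4,852 × 30% = $1,455.60. Patient owes $2,723.60 (running OOP $2,723.60).
#2 ($556): deductible met; 30% of $556 = $166.80. Patient pays $166.80; OOP now $2,890.40.
#3 ($2,558): deductible already satisfied, so patient's share is 30% × $2,558 = $767.40. Patient owes $767.40 (running OOP $3,657.80).

$767.40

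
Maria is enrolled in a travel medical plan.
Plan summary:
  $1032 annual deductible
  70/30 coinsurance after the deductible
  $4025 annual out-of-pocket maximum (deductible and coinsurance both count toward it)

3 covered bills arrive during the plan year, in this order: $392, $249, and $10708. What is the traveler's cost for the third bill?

$3384

Claim 1 ($392): all of it applies to the deductible. Traveler owes $392 (running OOP $392).
Claim 2 ($249): entire amount goes to the deductible. Cost to traveler: $249. OOP to date $641.
Claim 3 ($10708): $391 to deductible, leaving $10317; traveler's 30% is $3095.10. Deductible plus coinsurance: $391 + $3095.10 = $3486.10. Adding that to $641 gives $4127.10, past the $4025 cap; traveler pays only $4025 − $641 = $3384.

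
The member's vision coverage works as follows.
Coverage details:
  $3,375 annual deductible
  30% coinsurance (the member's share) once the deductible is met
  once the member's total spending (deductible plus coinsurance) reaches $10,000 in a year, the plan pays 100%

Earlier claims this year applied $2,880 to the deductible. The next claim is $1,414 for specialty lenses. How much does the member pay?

Remaining deductible: $3,375 − $2,880 = $495.
The remaining $919 (= $1,414 − $495) moves to coinsurance.
Coinsurance: $919 × 30% = $275.70.
Member responsibility before any cap: $495 + $275.70 = $770.70.
Cumulative spending $2,880 + $770.70 = $3,650.70 stays under the $10,000 maximum.

$770.70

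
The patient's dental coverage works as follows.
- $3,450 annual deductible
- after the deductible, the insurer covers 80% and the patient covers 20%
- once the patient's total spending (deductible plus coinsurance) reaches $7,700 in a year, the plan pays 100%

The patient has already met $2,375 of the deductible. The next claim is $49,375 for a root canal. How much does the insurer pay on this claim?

$2,375 of the $3,450 deductible is already met, leaving $1,075.
After the $1,075 deductible portion, $49,375 − $1,075 = $48,300 is subject to coinsurance.
20% of $48,300 = $9,660 falls to the patient.
That puts the patient's cost at $1,075 + $9,660 = $10,735 before any cap.
Year-to-date out-of-pocket would reach $2,375 + $10,735 = $13,110, above the $7,700 maximum, so the patient pays only $7,700 − $2,375 = $5,325.
The plan picks up $49,375 − $5,325 = $44,050.

$44,050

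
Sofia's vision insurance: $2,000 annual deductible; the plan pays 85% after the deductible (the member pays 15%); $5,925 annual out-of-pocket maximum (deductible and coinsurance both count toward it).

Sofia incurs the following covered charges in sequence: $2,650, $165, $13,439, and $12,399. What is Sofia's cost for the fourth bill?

$1,786.90

Claim 1 — $2,650: $2,000 to deductible, leaving $650; coinsurance $650 × 15% = $97.50. Member owes $2,097.50 (running OOP $2,097.50).
Claim 2 — $165: deductible met; 15% of $165 = $24.75. Cost to member: $24.75. OOP to date $2,122.25.
Claim 3 — $13,439: deductible met; 15% of $13,439 = $2,015.85. Member owes $2,015.85 (running OOP $4,138.10).
Claim 4 — $12,399: 15% coinsurance on $12,399 = $1,859.85. That would push OOP to $5,997.95, over the $5,925 cap, so member pays $5,925 − $4,138.10 = $1,786.90.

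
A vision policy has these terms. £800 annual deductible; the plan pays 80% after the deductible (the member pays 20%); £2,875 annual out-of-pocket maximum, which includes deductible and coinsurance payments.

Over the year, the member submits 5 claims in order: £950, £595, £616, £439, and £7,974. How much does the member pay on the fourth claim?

£87.80

#1 (£950): deductible takes £800, £150 remains; member's 20% is £30. Cost to member: £830. OOP to date £830.
#2 (£595): 20% coinsurance on £595 = £119. Member owes £119 (running OOP £949).
#3 (£616): deductible already satisfied, so member's share is 20% × £616 = £123.20. Member owes £123.20 (running OOP £1,072.20).
#4 (£439): 20% coinsurance on £439 = £87.80. Member pays £87.80; OOP now £1,160.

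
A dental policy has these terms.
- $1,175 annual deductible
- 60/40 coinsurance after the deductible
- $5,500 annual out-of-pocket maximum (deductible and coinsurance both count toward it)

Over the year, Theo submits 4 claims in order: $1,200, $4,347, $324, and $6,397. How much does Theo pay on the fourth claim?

Claim 1 — $1,200: $1,175 to deductible, leaving $25; patient's 40% is $10. Patient owes $1,185 (running OOP $1,185).
Claim 2 — $4,347: deductible met; 40% of $4,347 = $1,738.80. Patient owes $1,738.80 (running OOP $2,923.80).
Claim 3 — $324: deductible already satisfied, so patient's share is 40% × $324 = $129.60. Patient pays $129.60; OOP now $3,053.40.
Claim 4 — $6,397: deductible already satisfied, so patient's share is 40% × $6,397 = $2,558.80. That would push OOP to $5,612.20, over the $5,500 cap, so patient pays $5,500 − $3,053.40 = $2,446.60.

$2,446.60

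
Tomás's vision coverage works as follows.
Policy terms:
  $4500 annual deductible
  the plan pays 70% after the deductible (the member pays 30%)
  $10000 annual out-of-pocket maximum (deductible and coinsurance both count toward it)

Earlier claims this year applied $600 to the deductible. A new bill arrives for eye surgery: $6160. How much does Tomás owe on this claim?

$4578

Remaining deductible: $4500 − $600 = $3900.
The remaining $2260 (= $6160 − $3900) moves to coinsurance.
Member's 30% share of $2260 is $678.
So the member owes $3900 + $678 = $4578 before any cap.
Total out-of-pocket so far would be $600 + $4578 = $5178, below the $10000 cap — no reduction.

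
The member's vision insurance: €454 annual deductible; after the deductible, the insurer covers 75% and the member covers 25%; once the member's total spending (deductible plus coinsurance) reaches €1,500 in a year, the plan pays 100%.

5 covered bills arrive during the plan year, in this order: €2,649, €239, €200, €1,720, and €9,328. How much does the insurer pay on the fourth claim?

€1,332.50

Bill 1, €2,649: deductible takes €454, €2,195 remains; member's 25% is €548.75. Cost to member: €1,002.75. OOP to date €1,002.75. Insurer: €2,649 − €1,002.75 = €1,646.25.
Bill 2, €239: 25% coinsurance on €239 = €59.75. Member owes €59.75 (running OOP €1,062.50). Insurer: €239 − €59.75 = €179.25.
Bill 3, €200: deductible met; 25% of €200 = €50. Member pays €50; OOP now €1,112.50. Plan pays €200 − €50 = €150.
Bill 4, €1,720: deductible already satisfied, so member's share is 25% × €1,720 = €430. Adding that to €1,112.50 gives €1,542.50, past the €1,500 cap; member pays only €1,500 − €1,112.50 = €387.50. Plan pays €1,720 − €387.50 = €1,332.50.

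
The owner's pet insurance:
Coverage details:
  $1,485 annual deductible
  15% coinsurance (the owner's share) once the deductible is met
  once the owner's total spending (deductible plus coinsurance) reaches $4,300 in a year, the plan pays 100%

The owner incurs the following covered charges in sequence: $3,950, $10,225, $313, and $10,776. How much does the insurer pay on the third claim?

#1 ($3,950): $1,485 to deductible, leaving $2,465; owner's 15% is $369.75. Owner owes $1,854.75 (running OOP $1,854.75). Insurer: $3,950 − $1,854.75 = $2,095.25.
#2 ($10,225): deductible met; 15% of $10,225 = $1,533.75. Owner pays $1,533.75; OOP now $3,388.50. Insurer: $10,225 − $1,533.75 = $8,691.25.
#3 ($313): deductible already satisfied, so owner's share is 15% × $313 = $46.95. Owner owes $46.95 (running OOP $3,435.45). Plan pays $313 − $46.95 = $266.05.

$266.05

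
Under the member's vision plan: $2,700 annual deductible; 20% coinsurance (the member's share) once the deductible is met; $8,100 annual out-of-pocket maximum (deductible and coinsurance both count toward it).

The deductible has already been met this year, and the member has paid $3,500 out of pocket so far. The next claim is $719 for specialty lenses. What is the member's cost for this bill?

$143.80

The deductible is already satisfied, so the full bill goes to coinsurance.
Member's 20% share of $719 is $143.80.
Year-to-date out-of-pocket becomes $3,500 + $143.80 = $3,643.80, still under the $8,100 maximum, so no cap applies.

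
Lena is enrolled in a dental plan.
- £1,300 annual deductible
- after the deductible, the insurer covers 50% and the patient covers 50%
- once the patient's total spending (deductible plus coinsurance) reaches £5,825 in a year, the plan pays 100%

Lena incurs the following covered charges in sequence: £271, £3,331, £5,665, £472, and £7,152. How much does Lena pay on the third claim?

Claim 1 — £271: fully absorbed by the deductible. Cost to patient: £271. OOP to date £271.
Claim 2 — £3,331: deductible takes £1,029, £2,302 remains; coinsurance £2,302 × 50% = £1,151. Patient owes £2,180 (running OOP £2,451).
Claim 3 — £5,665: deductible already satisfied, so patient's share is 50% × £5,665 = £2,832.50. Cost to patient: £2,832.50. OOP to date £5,283.50.

£2,832.50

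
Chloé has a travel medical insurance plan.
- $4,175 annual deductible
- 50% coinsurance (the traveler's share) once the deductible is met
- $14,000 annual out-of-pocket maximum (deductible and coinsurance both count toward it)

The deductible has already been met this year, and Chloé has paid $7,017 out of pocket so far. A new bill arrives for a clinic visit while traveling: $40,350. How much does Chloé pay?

$6,983

With the deductible met, the entire $40,350 is subject to coinsurance.
Coinsurance: $40,350 × 50% = $20,175.
Adding $20,175 to the $7,017 already spent would give $27,192, which exceeds the $14,000 cap; the traveler pays just $14,000 − $7,017 = $6,983.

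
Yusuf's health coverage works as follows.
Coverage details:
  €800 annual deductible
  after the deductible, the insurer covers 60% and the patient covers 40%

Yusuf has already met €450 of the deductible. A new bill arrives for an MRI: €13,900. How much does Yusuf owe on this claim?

€450 of the €800 deductible is already met, leaving €350.
After the €350 deductible portion, €13,900 − €350 = €13,550 is subject to coinsurance.
Patient's 40% share of €13,550 is €5,420.
That puts the patient's cost at €350 + €5,420 = €5,770.

€5,770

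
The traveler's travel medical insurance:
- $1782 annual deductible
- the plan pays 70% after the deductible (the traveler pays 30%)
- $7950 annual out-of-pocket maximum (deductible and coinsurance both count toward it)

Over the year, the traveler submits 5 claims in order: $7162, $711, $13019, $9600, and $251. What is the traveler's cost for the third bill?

#1 ($7162): $1782 to deductible, leaving $5380; traveler's 30% is $1614. Cost to traveler: $3396. OOP to date $3396.
#2 ($711): 30% coinsurance on $711 = $213.30. Traveler owes $213.30 (running OOP $3609.30).
#3 ($13019): 30% coinsurance on $13019 = $3905.70. Traveler pays $3905.70; OOP now $7515.

$3905.70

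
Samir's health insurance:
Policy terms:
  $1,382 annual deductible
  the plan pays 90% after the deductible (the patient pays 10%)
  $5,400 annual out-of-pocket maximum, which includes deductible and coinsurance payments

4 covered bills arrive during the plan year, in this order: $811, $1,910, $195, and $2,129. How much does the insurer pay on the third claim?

Claim 1 ($811): entire amount goes to the deductible. Patient owes $811 (running OOP $811). Insurer: $811 − $811 = $0.
Claim 2 ($1,910): $571 to deductible, leaving $1,339; 10% of $1,339 = $133.90. Patient owes $704.90 (running OOP $1,515.90). Plan pays $1,910 − $704.90 = $1,205.10.
Claim 3 ($195): 10% coinsurance on $195 = $19.50. Patient owes $19.50 (running OOP $1,535.40). Insurer: $195 − $19.50 = $175.50.

$175.50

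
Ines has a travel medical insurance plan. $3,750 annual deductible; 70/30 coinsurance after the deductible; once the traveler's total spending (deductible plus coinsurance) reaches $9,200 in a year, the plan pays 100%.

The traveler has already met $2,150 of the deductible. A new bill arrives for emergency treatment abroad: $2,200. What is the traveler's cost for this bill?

Remaining deductible: $3,750 − $2,150 = $1,600.
After the $1,600 deductible portion, $2,200 − $1,600 = $600 is subject to coinsurance.
Coinsurance: $600 × 30% = $180.
Traveler responsibility before any cap: $1,600 + $180 = $1,780.
Year-to-date out-of-pocket becomes $2,150 + $1,780 = $3,930, still under the $9,200 maximum, so no cap applies.

$1,780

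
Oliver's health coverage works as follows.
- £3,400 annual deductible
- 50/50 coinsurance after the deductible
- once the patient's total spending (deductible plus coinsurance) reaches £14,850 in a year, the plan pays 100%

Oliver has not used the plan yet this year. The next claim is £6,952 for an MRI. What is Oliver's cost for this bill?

The full £3,400 deductible is still open; £3,400 of this bill applies to it.
That leaves £6,952 − £3,400 = £3,552 for coinsurance.
50% of £3,552 = £1,776 falls to the patient.
That puts the patient's cost at £3,400 + £1,776 = £5,176 before any cap.
Total out-of-pocket so far would be £0 + £5,176 = £5,176, below the £14,850 cap — no reduction.

£5,176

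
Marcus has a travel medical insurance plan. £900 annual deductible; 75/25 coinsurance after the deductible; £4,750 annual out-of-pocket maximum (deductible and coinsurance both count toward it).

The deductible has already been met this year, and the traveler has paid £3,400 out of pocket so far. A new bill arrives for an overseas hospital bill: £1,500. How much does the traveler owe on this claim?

With the deductible met, the entire £1,500 is subject to coinsurance.
Coinsurance: £1,500 × 25% = £375.
Cumulative spending £3,400 + £375 = £3,775 stays under the £4,750 maximum.

£375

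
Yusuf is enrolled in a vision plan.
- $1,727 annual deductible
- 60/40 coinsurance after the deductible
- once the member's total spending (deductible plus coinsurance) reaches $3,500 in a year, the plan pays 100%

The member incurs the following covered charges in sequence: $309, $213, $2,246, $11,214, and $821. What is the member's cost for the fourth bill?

#1 ($309): all of it applies to the deductible. Member pays $309; OOP now $309.
#2 ($213): entire amount goes to the deductible. Cost to member: $213. OOP to date $522.
#3 ($2,246): deductible takes $1,205, $1,041 remains; member's 40% is $416.40. Member owes $1,621.40 (running OOP $2,143.40).
#4 ($11,214): 40% coinsurance on $11,214 = $4,485.60. That would push OOP to $6,629, over the $3,500 cap, so member pays $3,500 − $2,143.40 = $1,356.60.

$1,356.60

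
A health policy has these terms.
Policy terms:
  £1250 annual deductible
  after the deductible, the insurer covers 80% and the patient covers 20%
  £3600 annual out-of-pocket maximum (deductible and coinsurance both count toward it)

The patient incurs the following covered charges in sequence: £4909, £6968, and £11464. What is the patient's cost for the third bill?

£224.60

Bill 1, £4909: £1250 to deductible, leaving £3659; 20% of £3659 = £731.80. Patient owes £1981.80 (running OOP £1981.80).
Bill 2, £6968: 20% coinsurance on £6968 = £1393.60. Patient pays £1393.60; OOP now £3375.40.
Bill 3, £11464: deductible met; 20% of £11464 = £2292.80. That would push OOP to £5668.20, over the £3600 cap, so patient pays £3600 − £3375.40 = £224.60.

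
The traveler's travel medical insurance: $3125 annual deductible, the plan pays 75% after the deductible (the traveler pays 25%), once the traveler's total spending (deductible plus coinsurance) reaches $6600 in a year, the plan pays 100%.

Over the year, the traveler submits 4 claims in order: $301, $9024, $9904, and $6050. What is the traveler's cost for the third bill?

$1925

Bill 1, $301: all of it applies to the deductible. Traveler owes $301 (running OOP $301).
Bill 2, $9024: deductible takes $2824, $6200 remains; 25% of $6200 = $1550. Cost to traveler: $4374. OOP to date $4675.
Bill 3, $9904: 25% coinsurance on $9904 = $2476. That would push OOP to $7151, over the $6600 cap, so traveler pays $6600 − $4675 = $1925.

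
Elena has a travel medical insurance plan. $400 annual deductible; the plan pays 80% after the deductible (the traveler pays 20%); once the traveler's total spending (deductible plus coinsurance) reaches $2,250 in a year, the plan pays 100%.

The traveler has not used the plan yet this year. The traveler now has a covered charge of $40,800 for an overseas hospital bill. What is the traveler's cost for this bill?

The full $400 deductible is still open; $400 of this bill applies to it.
After the $400 deductible portion, $40,800 − $400 = $40,400 is subject to coinsurance.
20% of $40,400 = $8,080 falls to the traveler.
Traveler responsibility before any cap: $400 + $8,080 = $8,480.
Adding $8,480 to the $0 already spent would give $8,480, which exceeds the $2,250 cap; the traveler pays just $2,250 − $0 = $2,250.

$2,250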